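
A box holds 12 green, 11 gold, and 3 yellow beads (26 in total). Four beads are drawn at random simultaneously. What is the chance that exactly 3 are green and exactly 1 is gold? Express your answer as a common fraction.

Unordered draws without replacement: count favorable combinations over C(26,4).
Favorable = C(12,3) · C(11,1) · C(3,0) = 2420; total = C(26,4) = 14950.
P = 2420/14950 = 242/1495 ≈ 0.1619.

242/1495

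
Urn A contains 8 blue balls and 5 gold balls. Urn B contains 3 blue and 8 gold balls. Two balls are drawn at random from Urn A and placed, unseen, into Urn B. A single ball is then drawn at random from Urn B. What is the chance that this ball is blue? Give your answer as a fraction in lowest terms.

Condition on how many of the transferred balls are blue (from Urn A: 8 blue of 13; then Urn B has 13 total).
  0 blue: C(8,0)C(5,2)/C(13,2) = 5/39; then P = 3/13
  1 blue: C(8,1)C(5,1)/C(13,2) = 20/39; then P = 4/13
  2 blue: C(8,2)C(5,0)/C(13,2) = 14/39; then P = 5/13
P(blue from Urn B) = 55/169 ≈ 0.3254.

55/169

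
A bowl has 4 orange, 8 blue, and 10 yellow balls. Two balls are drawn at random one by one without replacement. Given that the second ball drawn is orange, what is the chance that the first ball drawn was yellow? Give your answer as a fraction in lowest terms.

10/21

P(first=yellow and the second ball drawn is orange) = (10/22)·(4/21) = 20/231.
P(the second ball drawn is orange) = Σ over first color = 2/77 + 16/231 + 20/231 = 2/11.
By Bayes, P(first=yellow | the second ball drawn is orange) = 20/231 / 2/11 = 10/21 ≈ 0.4762.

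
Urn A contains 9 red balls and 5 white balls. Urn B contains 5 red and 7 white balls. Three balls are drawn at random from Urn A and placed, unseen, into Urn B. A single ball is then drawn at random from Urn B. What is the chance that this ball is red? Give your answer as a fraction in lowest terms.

97/210

Condition on how many of the transferred balls are red (from Urn A: 9 red of 14; then Urn B has 15 total).
  0 red: C(9,0)C(5,3)/C(14,3) = 5/182; then P = 5/15
  1 red: C(9,1)C(5,2)/C(14,3) = 45/182; then P = 6/15
  2 red: C(9,2)C(5,1)/C(14,3) = 45/91; then P = 7/15
  3 red: C(9,3)C(5,0)/C(14,3) = 3/13; then P = 8/15
P(red from Urn B) = 97/210 ≈ 0.4619.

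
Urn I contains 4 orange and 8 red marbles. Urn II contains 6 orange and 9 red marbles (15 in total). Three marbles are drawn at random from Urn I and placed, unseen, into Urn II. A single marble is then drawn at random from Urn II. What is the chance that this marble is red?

Condition on how many of the transferred marbles are red (from Urn I: 8 red of 12; then Urn II has 18 total).
  0 red: C(8,0)C(4,3)/C(12,3) = 1/55; then P = 9/18
  1 red: C(8,1)C(4,2)/C(12,3) = 12/55; then P = 10/18
  2 red: C(8,2)C(4,1)/C(12,3) = 28/55; then P = 11/18
  3 red: C(8,3)C(4,0)/C(12,3) = 14/55; then P = 12/18
P(red from Urn II) = 11/18 ≈ 0.6111.

11/18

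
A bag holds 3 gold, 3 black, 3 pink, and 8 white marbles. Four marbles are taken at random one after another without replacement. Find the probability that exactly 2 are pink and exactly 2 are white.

Unordered draws without replacement: count favorable combinations over C(17,4).
Favorable = C(3,0) · C(3,0) · C(3,2) · C(8,2) = 84; total = C(17,4) = 2380.
P = 84/2380 = 3/85 ≈ 0.0353.

3/85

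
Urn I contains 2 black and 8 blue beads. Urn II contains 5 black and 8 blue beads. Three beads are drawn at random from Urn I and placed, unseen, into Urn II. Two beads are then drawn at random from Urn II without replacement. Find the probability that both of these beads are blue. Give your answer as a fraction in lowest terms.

Condition on how many of the transferred beads are blue (from Urn I: 8 blue of 10; then Urn II has 16 total).
  1 blue: C(8,1)C(2,2)/C(10,3) = 1/15; then P = C(9,2)/C(16,2) = 3/10
  2 blue: C(8,2)C(2,1)/C(10,3) = 7/15; then P = C(10,2)/C(16,2) = 3/8
  3 blue: C(8,3)C(2,0)/C(10,3) = 7/15; then P = C(11,2)/C(16,2) = 11/24
P(both blue) = 92/225 ≈ 0.4089.

92/225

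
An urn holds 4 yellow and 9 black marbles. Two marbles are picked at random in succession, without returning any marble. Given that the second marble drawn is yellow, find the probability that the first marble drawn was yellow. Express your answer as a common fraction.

1/4

P(first=yellow and the second marble drawn is yellow) = (4/13)·(3/12) = 1/13.
P(the second marble drawn is yellow) = Σ over first color = 1/13 + 3/13 = 4/13.
By Bayes, P(first=yellow | the second marble drawn is yellow) = 1/13 / 4/13 = 1/4 ≈ 0.2500.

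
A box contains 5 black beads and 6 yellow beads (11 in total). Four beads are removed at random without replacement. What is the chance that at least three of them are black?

Sum the hypergeometric tail for j = 3,…,4 black beads.
Favorable = C(5,3)·C(6,1) + C(5,4)·C(6,0) = 65; total = C(11,4) = 330.
P = 65/330 = 13/66 ≈ 0.1970.

13/66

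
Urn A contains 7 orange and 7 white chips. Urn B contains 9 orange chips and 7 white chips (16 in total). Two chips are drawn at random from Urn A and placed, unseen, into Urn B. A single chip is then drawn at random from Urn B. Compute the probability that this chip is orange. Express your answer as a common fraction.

Condition on how many of the transferred chips are orange (from Urn A: 7 orange of 14; then Urn B has 18 total).
  0 orange: C(7,0)C(7,2)/C(14,2) = 3/13; then P = 9/18
  1 orange: C(7,1)C(7,1)/C(14,2) = 7/13; then P = 10/18
  2 orange: C(7,2)C(7,0)/C(14,2) = 3/13; then P = 11/18
P(orange from Urn B) = 5/9 ≈ 0.5556.

5/9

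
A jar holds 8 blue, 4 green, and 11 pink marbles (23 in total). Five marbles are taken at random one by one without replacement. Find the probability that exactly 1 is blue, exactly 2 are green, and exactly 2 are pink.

Unordered draws without replacement: count favorable combinations over C(23,5).
Favorable = C(8,1) · C(4,2) · C(11,2) = 2640; total = C(23,5) = 33649.
P = 2640/33649 = 240/3059 ≈ 0.0785.

240/3059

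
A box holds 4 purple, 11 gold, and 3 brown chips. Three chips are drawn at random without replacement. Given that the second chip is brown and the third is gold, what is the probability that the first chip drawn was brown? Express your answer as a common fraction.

1/8

P(first=brown and the second chip is brown and the third is gold) = (3/18)·(2/17)·(11/16) = 11/816.
P(E) = Σ over first color = 11/408 + 55/816 + 11/816 = 11/102.
By Bayes, P(first=brown | E) = 11/816 / 11/102 = 1/8 ≈ 0.1250.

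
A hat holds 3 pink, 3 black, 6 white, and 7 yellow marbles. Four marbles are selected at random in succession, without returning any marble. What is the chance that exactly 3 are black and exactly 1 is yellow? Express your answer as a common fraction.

Unordered draws without replacement: count favorable combinations over C(19,4).
Favorable = C(3,0) · C(3,3) · C(6,0) · C(7,1) = 7; total = C(19,4) = 3876.
P = 7/3876 = 7/3876 ≈ 0.0018.

7/3876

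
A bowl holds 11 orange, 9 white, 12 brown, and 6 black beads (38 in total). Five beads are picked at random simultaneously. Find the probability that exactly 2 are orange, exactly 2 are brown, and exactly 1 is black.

Unordered draws without replacement: count favorable combinations over C(38,5).
Favorable = C(11,2) · C(9,0) · C(12,2) · C(6,1) = 21780; total = C(38,5) = 501942.
P = 21780/501942 = 3630/83657 ≈ 0.0434.

3630/83657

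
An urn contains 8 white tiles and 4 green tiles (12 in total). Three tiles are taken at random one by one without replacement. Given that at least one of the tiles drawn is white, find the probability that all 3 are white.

P(all 3 white) = C(8,3)/C(12,3) = 14/55; P(at least one white) = 1 − C(4,3)/C(12,3) = 54/55.
Since 'all 3 white' ⊆ 'at least one white', P(all 3 | at least one) = 14/55 / 54/55 = 7/27 ≈ 0.2593.

7/27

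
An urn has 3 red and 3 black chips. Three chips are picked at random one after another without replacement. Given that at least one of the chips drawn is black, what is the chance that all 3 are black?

1/19

P(all 3 black) = C(3,3)/C(6,3) = 1/20; P(at least one black) = 1 − C(3,3)/C(6,3) = 19/20.
Since 'all 3 black' ⊆ 'at least one black', P(all 3 | at least one) = 1/20 / 19/20 = 1/19 ≈ 0.0526.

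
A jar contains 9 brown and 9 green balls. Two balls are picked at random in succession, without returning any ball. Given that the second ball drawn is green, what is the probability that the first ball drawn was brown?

9/17

P(first=brown and the second ball drawn is green) = (9/18)·(9/17) = 9/34.
P(the second ball drawn is green) = Σ over first color = 9/34 + 4/17 = 1/2.
By Bayes, P(first=brown | the second ball drawn is green) = 9/34 / 1/2 = 9/17 ≈ 0.5294.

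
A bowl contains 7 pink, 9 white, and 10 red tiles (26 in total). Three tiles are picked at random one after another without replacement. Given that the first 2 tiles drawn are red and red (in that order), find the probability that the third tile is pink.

After removing 2 red, the bowl has 7 pink out of 24 remaining.
P(third is pink | given) = 7/24 ≈ 0.2917.

7/24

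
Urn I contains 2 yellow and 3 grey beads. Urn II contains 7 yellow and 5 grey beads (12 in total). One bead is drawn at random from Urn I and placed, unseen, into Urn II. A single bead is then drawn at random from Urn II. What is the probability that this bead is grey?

28/65

Condition on how many of the transferred beads are grey (from Urn I: 3 grey of 5; then Urn II has 13 total).
  0 grey: C(3,0)C(2,1)/C(5,1) = 2/5; then P = 5/13
  1 grey: C(3,1)C(2,0)/C(5,1) = 3/5; then P = 6/13
P(grey from Urn II) = 28/65 ≈ 0.4308.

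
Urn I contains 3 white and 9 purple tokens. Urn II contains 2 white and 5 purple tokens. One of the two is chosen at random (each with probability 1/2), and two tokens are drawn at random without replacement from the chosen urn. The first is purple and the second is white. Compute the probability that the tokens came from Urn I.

189/409

P(E | Urn I) = 9/44; P(E | Urn II) = 5/21.
P(E) = 1/2·9/44 + 1/2·5/21 = 409/1848.
By Bayes' rule, P(Urn I | E) = 9/88 / 409/1848 = 189/409 ≈ 0.4621.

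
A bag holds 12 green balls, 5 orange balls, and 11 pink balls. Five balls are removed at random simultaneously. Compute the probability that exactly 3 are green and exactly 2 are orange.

55/2457

Unordered draws without replacement: count favorable combinations over C(28,5).
Favorable = C(12,3) · C(5,2) · C(11,0) = 2200; total = C(28,5) = 98280.
P = 2200/98280 = 55/2457 ≈ 0.0224.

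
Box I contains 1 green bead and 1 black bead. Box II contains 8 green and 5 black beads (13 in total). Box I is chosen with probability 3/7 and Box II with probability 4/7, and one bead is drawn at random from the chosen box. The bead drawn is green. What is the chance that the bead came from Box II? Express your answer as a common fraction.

P(green | Box I) = 1/2; P(green | Box II) = 8/13.
P(green) = 3/7·1/2 + 4/7·8/13 = 103/182.
By Bayes' rule, P(Box II | green) = 32/91 / 103/182 = 64/103 ≈ 0.6214.

64/103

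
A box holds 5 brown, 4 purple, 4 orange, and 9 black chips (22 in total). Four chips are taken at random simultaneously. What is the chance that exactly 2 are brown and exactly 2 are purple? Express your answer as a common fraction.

12/1463

Unordered draws without replacement: count favorable combinations over C(22,4).
Favorable = C(5,2) · C(4,2) · C(4,0) · C(9,0) = 60; total = C(22,4) = 7315.
P = 60/7315 = 12/1463 ≈ 0.0082.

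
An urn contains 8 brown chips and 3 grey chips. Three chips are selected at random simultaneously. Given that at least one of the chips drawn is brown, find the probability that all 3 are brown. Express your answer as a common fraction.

P(all 3 brown) = C(8,3)/C(11,3) = 56/165; P(at least one brown) = 1 − C(3,3)/C(11,3) = 164/165.
Since 'all 3 brown' ⊆ 'at least one brown', P(all 3 | at least one) = 56/165 / 164/165 = 14/41 ≈ 0.3415.

14/41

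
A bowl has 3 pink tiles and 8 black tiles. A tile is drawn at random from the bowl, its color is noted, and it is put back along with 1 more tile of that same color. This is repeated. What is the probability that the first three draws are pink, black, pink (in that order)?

Track the composition after each reinforcement of +1.
P = (3/11) · (8/12) · (4/13) = 8/143 ≈ 0.0559.

8/143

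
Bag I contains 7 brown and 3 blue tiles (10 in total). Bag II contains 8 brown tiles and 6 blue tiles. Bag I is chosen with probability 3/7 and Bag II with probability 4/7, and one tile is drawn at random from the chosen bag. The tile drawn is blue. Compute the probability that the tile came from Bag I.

P(blue | Bag I) = 3/10; P(blue | Bag II) = 3/7.
P(blue) = 3/7·3/10 + 4/7·3/7 = 183/490.
By Bayes' rule, P(Bag I | blue) = 9/70 / 183/490 = 21/61 ≈ 0.3443.

21/61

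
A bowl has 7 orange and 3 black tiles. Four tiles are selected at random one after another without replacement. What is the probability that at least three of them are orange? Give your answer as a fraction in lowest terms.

2/3

Sum the hypergeometric tail for j = 3,…,4 orange tiles.
Favorable = C(7,3)·C(3,1) + C(7,4)·C(3,0) = 140; total = C(10,4) = 210.
P = 140/210 = 2/3 ≈ 0.6667.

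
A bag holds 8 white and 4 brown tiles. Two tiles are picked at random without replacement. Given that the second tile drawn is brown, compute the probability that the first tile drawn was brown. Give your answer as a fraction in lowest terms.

3/11

P(first=brown and the second tile drawn is brown) = (4/12)·(3/11) = 1/11.
P(the second tile drawn is brown) = Σ over first color = 8/33 + 1/11 = 1/3.
By Bayes, P(first=brown | the second tile drawn is brown) = 1/11 / 1/3 = 3/11 ≈ 0.2727.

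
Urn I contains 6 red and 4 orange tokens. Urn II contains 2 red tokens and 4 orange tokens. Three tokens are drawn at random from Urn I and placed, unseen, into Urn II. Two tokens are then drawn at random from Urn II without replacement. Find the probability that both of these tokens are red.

7/45

Condition on how many of the transferred tokens are red (from Urn I: 6 red of 10; then Urn II has 9 total).
  0 red: C(6,0)C(4,3)/C(10,3) = 1/30; then P = C(2,2)/C(9,2) = 1/36
  1 red: C(6,1)C(4,2)/C(10,3) = 3/10; then P = C(3,2)/C(9,2) = 1/12
  2 red: C(6,2)C(4,1)/C(10,3) = 1/2; then P = C(4,2)/C(9,2) = 1/6
  3 red: C(6,3)C(4,0)/C(10,3) = 1/6; then P = C(5,2)/C(9,2) = 5/18
P(both red) = 7/45 ≈ 0.1556.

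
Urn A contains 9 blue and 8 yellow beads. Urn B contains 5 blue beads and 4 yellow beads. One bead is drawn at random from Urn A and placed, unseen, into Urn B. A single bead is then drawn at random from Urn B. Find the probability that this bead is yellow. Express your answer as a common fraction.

38/85

Condition on how many of the transferred beads are yellow (from Urn A: 8 yellow of 17; then Urn B has 10 total).
  0 yellow: C(8,0)C(9,1)/C(17,1) = 9/17; then P = 4/10
  1 yellow: C(8,1)C(9,0)/C(17,1) = 8/17; then P = 5/10
P(yellow from Urn B) = 38/85 ≈ 0.4471.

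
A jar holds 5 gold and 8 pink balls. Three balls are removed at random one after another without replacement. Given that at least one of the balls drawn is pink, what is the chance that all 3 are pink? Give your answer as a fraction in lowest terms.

P(all 3 pink) = C(8,3)/C(13,3) = 28/143; P(at least one pink) = 1 − C(5,3)/C(13,3) = 138/143.
Since 'all 3 pink' ⊆ 'at least one pink', P(all 3 | at least one) = 28/143 / 138/143 = 14/69 ≈ 0.2029.

14/69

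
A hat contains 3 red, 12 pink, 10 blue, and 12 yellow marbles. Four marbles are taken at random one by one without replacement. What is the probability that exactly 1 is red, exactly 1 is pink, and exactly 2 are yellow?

Unordered draws without replacement: count favorable combinations over C(37,4).
Favorable = C(3,1) · C(12,1) · C(10,0) · C(12,2) = 2376; total = C(37,4) = 66045.
P = 2376/66045 = 792/22015 ≈ 0.0360.

792/22015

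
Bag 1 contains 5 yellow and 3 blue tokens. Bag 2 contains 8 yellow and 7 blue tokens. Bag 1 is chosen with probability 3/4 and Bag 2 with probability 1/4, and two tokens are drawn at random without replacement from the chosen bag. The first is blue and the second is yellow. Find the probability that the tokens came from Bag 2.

224/899

P(E | Bag 1) = 15/56; P(E | Bag 2) = 4/15.
P(E) = 3/4·15/56 + 1/4·4/15 = 899/3360.
By Bayes' rule, P(Bag 2 | E) = 1/15 / 899/3360 = 224/899 ≈ 0.2492.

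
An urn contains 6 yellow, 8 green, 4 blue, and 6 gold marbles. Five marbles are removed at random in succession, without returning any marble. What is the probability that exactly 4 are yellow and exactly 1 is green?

5/1771

Unordered draws without replacement: count favorable combinations over C(24,5).
Favorable = C(6,4) · C(8,1) · C(4,0) · C(6,0) = 120; total = C(24,5) = 42504.
P = 120/42504 = 5/1771 ≈ 0.0028.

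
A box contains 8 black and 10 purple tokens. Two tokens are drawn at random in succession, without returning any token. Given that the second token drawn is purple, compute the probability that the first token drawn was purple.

9/17

P(first=purple and the second token drawn is purple) = (10/18)·(9/17) = 5/17.
P(the second token drawn is purple) = Σ over first color = 40/153 + 5/17 = 5/9.
By Bayes, P(first=purple | the second token drawn is purple) = 5/17 / 5/9 = 9/17 ≈ 0.5294.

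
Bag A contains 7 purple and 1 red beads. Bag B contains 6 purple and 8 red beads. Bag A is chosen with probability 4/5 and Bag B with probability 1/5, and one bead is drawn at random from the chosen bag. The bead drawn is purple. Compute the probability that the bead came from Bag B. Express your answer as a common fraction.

P(purple | Bag A) = 7/8; P(purple | Bag B) = 3/7.
P(purple) = 4/5·7/8 + 1/5·3/7 = 11/14.
By Bayes' rule, P(Bag B | purple) = 3/35 / 11/14 = 6/55 ≈ 0.1091.

6/55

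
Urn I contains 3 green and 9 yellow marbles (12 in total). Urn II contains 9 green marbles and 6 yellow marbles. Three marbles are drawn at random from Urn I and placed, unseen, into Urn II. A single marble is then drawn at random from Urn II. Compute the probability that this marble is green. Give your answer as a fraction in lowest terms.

13/24

Condition on how many of the transferred marbles are green (from Urn I: 3 green of 12; then Urn II has 18 total).
  0 green: C(3,0)C(9,3)/C(12,3) = 21/55; then P = 9/18
  1 green: C(3,1)C(9,2)/C(12,3) = 27/55; then P = 10/18
  2 green: C(3,2)C(9,1)/C(12,3) = 27/220; then P = 11/18
  3 green: C(3,3)C(9,0)/C(12,3) = 1/220; then P = 12/18
P(green from Urn II) = 13/24 ≈ 0.5417.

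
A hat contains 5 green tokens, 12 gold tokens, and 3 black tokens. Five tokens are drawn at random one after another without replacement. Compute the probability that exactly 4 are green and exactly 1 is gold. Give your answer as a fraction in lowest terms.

Unordered draws without replacement: count favorable combinations over C(20,5).
Favorable = C(5,4) · C(12,1) · C(3,0) = 60; total = C(20,5) = 15504.
P = 60/15504 = 5/1292 ≈ 0.0039.

5/1292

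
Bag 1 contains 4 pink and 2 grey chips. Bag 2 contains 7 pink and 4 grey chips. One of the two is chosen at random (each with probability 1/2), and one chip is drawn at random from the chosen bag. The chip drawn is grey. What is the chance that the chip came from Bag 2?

P(grey | Bag 1) = 1/3; P(grey | Bag 2) = 4/11.
P(grey) = 1/2·1/3 + 1/2·4/11 = 23/66.
By Bayes' rule, P(Bag 2 | grey) = 2/11 / 23/66 = 12/23 ≈ 0.5217.

12/23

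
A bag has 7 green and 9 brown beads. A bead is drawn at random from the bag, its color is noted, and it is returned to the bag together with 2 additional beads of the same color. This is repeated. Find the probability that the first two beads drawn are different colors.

7/16

Either green then brown, or brown then green; after the first draw the total is 18.
P = (7/16)·(9/18) + (9/16)·(7/18) = 7/16 ≈ 0.4375.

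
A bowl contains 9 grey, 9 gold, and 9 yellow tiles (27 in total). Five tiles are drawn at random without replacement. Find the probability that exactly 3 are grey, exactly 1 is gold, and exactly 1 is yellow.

126/1495

Unordered draws without replacement: count favorable combinations over C(27,5).
Favorable = C(9,3) · C(9,1) · C(9,1) = 6804; total = C(27,5) = 80730.
P = 6804/80730 = 126/1495 ≈ 0.0843.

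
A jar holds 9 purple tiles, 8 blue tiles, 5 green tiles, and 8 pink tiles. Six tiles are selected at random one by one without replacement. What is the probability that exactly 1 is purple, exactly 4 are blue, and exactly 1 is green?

Unordered draws without replacement: count favorable combinations over C(30,6).
Favorable = C(9,1) · C(8,4) · C(5,1) · C(8,0) = 3150; total = C(30,6) = 593775.
P = 3150/593775 = 2/377 ≈ 0.0053.

2/377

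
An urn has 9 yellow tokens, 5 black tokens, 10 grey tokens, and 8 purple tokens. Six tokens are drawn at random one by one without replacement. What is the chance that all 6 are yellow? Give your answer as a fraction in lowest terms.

1/10788

Unordered draws without replacement: count favorable combinations over C(32,6).
Favorable = C(9,6) · C(5,0) · C(10,0) · C(8,0) = 84; total = C(32,6) = 906192.
P = 84/906192 = 1/10788 ≈ 0.0001.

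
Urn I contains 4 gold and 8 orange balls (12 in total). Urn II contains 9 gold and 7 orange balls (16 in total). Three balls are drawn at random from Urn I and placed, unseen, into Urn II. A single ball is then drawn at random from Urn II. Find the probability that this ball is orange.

Condition on how many of the transferred balls are orange (from Urn I: 8 orange of 12; then Urn II has 19 total).
  0 orange: C(8,0)C(4,3)/C(12,3) = 1/55; then P = 7/19
  1 orange: C(8,1)C(4,2)/C(12,3) = 12/55; then P = 8/19
  2 orange: C(8,2)C(4,1)/C(12,3) = 28/55; then P = 9/19
  3 orange: C(8,3)C(4,0)/C(12,3) = 14/55; then P = 10/19
P(orange from Urn II) = 9/19 ≈ 0.4737.

9/19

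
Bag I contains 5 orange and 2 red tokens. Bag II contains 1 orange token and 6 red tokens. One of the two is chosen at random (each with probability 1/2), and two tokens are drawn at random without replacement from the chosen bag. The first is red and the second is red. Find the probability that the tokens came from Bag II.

15/16

P(E | Bag I) = 1/21; P(E | Bag II) = 5/7.
P(E) = 1/2·1/21 + 1/2·5/7 = 8/21.
By Bayes' rule, P(Bag II | E) = 5/14 / 8/21 = 15/16 ≈ 0.9375.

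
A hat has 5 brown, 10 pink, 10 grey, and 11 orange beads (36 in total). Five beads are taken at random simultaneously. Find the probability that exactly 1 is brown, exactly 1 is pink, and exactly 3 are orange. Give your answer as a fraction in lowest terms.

Unordered draws without replacement: count favorable combinations over C(36,5).
Favorable = C(5,1) · C(10,1) · C(10,0) · C(11,3) = 8250; total = C(36,5) = 376992.
P = 8250/376992 = 125/5712 ≈ 0.0219.

125/5712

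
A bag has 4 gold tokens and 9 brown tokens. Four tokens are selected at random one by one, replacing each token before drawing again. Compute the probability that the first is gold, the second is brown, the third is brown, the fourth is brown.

2916/28561

Multiply the conditional probability of each draw in order, with replacement (the composition resets each draw).
P = (4/13) · (9/13) · (9/13) · (9/13) = 2916/28561 ≈ 0.1021.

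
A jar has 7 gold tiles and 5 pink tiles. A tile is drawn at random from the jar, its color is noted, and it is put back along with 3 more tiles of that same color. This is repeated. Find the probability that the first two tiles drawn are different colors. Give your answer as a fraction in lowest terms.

7/18

Either pink then gold, or gold then pink; after the first draw the total is 15.
P = (5/12)·(7/15) + (7/12)·(5/15) = 7/18 ≈ 0.3889.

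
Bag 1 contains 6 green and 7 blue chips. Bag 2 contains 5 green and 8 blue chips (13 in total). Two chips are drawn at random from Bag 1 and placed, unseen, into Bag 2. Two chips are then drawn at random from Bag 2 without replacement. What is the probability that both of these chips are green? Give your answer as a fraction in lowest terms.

11/78

Condition on how many of the transferred chips are green (from Bag 1: 6 green of 13; then Bag 2 has 15 total).
  0 green: C(6,0)C(7,2)/C(13,2) = 7/26; then P = C(5,2)/C(15,2) = 2/21
  1 green: C(6,1)C(7,1)/C(13,2) = 7/13; then P = C(6,2)/C(15,2) = 1/7
  2 green: C(6,2)C(7,0)/C(13,2) = 5/26; then P = C(7,2)/C(15,2) = 1/5
P(both green) = 11/78 ≈ 0.1410.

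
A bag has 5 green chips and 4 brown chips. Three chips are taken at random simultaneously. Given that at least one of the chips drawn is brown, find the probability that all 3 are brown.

2/37

P(all 3 brown) = C(4,3)/C(9,3) = 1/21; P(at least one brown) = 1 − C(5,3)/C(9,3) = 37/42.
Since 'all 3 brown' ⊆ 'at least one brown', P(all 3 | at least one) = 1/21 / 37/42 = 2/37 ≈ 0.0541.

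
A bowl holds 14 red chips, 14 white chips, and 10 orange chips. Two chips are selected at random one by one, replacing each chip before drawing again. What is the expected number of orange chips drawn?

By linearity of expectation, E[X] = Σ P(draw i is orange); each independent draw has P(orange) = 10/38.
E[X] = 2 · 10/38 = 10/19 ≈ 0.5263.

10/19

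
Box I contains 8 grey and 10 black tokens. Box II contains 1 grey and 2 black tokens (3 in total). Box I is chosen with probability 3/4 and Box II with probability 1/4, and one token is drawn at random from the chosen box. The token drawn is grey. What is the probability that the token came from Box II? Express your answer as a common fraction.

P(grey | Box I) = 4/9; P(grey | Box II) = 1/3.
P(grey) = 3/4·4/9 + 1/4·1/3 = 5/12.
By Bayes' rule, P(Box II | grey) = 1/12 / 5/12 = 1/5 ≈ 0.2000.

1/5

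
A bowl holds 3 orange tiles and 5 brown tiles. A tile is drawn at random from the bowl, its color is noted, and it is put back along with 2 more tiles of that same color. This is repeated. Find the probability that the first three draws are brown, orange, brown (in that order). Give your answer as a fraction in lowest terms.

7/64

Track the composition after each reinforcement of +2.
P = (5/8) · (3/10) · (7/12) = 7/64 ≈ 0.1094.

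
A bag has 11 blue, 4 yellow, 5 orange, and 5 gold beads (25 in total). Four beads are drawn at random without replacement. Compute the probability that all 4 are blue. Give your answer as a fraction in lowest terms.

3/115

Unordered draws without replacement: count favorable combinations over C(25,4).
Favorable = C(11,4) · C(4,0) · C(5,0) · C(5,0) = 330; total = C(25,4) = 12650.
P = 330/12650 = 3/115 ≈ 0.0261.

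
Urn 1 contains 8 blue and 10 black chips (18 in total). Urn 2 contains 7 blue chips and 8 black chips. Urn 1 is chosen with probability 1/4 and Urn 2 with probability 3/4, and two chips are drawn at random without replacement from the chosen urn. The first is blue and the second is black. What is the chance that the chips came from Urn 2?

153/203

P(E | Urn 1) = 40/153; P(E | Urn 2) = 4/15.
P(E) = 1/4·40/153 + 3/4·4/15 = 203/765.
By Bayes' rule, P(Urn 2 | E) = 1/5 / 203/765 = 153/203 ≈ 0.7537.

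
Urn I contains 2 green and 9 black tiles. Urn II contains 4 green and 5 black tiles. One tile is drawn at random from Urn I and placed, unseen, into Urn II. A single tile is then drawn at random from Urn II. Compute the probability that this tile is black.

32/55

Condition on how many of the transferred tiles are black (from Urn I: 9 black of 11; then Urn II has 10 total).
  0 black: C(9,0)C(2,1)/C(11,1) = 2/11; then P = 5/10
  1 black: C(9,1)C(2,0)/C(11,1) = 9/11; then P = 6/10
P(black from Urn II) = 32/55 ≈ 0.5818.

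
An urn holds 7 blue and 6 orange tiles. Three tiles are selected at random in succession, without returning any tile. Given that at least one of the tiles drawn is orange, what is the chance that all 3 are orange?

20/251

P(all 3 orange) = C(6,3)/C(13,3) = 10/143; P(at least one orange) = 1 − C(7,3)/C(13,3) = 251/286.
Since 'all 3 orange' ⊆ 'at least one orange', P(all 3 | at least one) = 10/143 / 251/286 = 20/251 ≈ 0.0797.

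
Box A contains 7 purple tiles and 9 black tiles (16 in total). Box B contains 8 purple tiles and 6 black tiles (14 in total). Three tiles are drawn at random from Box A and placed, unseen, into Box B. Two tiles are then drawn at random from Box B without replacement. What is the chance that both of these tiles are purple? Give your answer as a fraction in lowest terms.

1561/5440

Condition on how many of the transferred tiles are purple (from Box A: 7 purple of 16; then Box B has 17 total).
  0 purple: C(7,0)C(9,3)/C(16,3) = 3/20; then P = C(8,2)/C(17,2) = 7/34
  1 purple: C(7,1)C(9,2)/C(16,3) = 9/20; then P = C(9,2)/C(17,2) = 9/34
  2 purple: C(7,2)C(9,1)/C(16,3) = 27/80; then P = C(10,2)/C(17,2) = 45/136
  3 purple: C(7,3)C(9,0)/C(16,3) = 1/16; then P = C(11,2)/C(17,2) = 55/136
P(both purple) = 1561/5440 ≈ 0.2869.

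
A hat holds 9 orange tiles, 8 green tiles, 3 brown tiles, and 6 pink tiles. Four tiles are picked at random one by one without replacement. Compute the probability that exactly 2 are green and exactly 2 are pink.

Unordered draws without replacement: count favorable combinations over C(26,4).
Favorable = C(9,0) · C(8,2) · C(3,0) · C(6,2) = 420; total = C(26,4) = 14950.
P = 420/14950 = 42/1495 ≈ 0.0281.

42/1495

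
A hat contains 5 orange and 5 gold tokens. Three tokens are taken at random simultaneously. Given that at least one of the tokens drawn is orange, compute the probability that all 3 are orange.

1/11

P(all 3 orange) = C(5,3)/C(10,3) = 1/12; P(at least one orange) = 1 − C(5,3)/C(10,3) = 11/12.
Since 'all 3 orange' ⊆ 'at least one orange', P(all 3 | at least one) = 1/12 / 11/12 = 1/11 ≈ 0.0909.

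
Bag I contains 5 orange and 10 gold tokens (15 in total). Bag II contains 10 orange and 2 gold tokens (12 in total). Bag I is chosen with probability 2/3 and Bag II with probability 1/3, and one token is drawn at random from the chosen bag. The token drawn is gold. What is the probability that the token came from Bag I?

P(gold | Bag I) = 2/3; P(gold | Bag II) = 1/6.
P(gold) = 2/3·2/3 + 1/3·1/6 = 1/2.
By Bayes' rule, P(Bag I | gold) = 4/9 / 1/2 = 8/9 ≈ 0.8889.

8/9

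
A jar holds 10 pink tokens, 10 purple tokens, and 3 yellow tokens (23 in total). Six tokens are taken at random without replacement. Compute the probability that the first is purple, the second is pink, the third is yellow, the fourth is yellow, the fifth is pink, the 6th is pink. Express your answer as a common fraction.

20/33649

Multiply the conditional probability of each draw in order, without replacement, so each draw removes one from its color and from the total.
P = (10/23) · (10/22) · (3/21) · (2/20) · (9/19) · (8/18) = 20/33649 ≈ 0.0006.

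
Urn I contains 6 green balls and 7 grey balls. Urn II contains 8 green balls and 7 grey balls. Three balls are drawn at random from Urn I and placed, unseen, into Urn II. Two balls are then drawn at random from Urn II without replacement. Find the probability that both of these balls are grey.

Condition on how many of the transferred balls are grey (from Urn I: 7 grey of 13; then Urn II has 18 total).
  0 grey: C(7,0)C(6,3)/C(13,3) = 10/143; then P = C(7,2)/C(18,2) = 7/51
  1 grey: C(7,1)C(6,2)/C(13,3) = 105/286; then P = C(8,2)/C(18,2) = 28/153
  2 grey: C(7,2)C(6,1)/C(13,3) = 63/143; then P = C(9,2)/C(18,2) = 4/17
  3 grey: C(7,3)C(6,0)/C(13,3) = 35/286; then P = C(10,2)/C(18,2) = 5/17
P(both grey) = 287/1326 ≈ 0.2164.

287/1326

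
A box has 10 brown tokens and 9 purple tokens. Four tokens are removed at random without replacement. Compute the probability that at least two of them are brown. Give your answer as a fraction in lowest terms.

485/646

Sum the hypergeometric tail for j = 2,…,4 brown tokens.
Favorable = C(10,2)·C(9,2) + C(10,3)·C(9,1) + C(10,4)·C(9,0) = 2910; total = C(19,4) = 3876.
P = 2910/3876 = 485/646 ≈ 0.7508.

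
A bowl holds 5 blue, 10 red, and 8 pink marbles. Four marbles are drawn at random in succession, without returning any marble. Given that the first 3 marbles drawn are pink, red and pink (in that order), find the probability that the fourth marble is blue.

1/4

After removing 1 red, 2 pink, the bowl has 5 blue out of 20 remaining.
P(fourth is blue | given) = 5/20 = 1/4 ≈ 0.2500.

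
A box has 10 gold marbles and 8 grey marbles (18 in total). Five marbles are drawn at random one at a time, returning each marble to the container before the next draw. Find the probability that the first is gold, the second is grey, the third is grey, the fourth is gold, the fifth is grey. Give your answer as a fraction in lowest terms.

Multiply the conditional probability of each draw in order, with replacement (the composition resets each draw).
P = (10/18) · (8/18) · (8/18) · (10/18) · (8/18) = 1600/59049 ≈ 0.0271.

1600/59049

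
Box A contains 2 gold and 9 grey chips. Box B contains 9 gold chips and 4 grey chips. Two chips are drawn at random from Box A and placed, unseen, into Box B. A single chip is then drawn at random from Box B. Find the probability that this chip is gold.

103/165

Condition on how many of the transferred chips are gold (from Box A: 2 gold of 11; then Box B has 15 total).
  0 gold: C(2,0)C(9,2)/C(11,2) = 36/55; then P = 9/15
  1 gold: C(2,1)C(9,1)/C(11,2) = 18/55; then P = 10/15
  2 gold: C(2,2)C(9,0)/C(11,2) = 1/55; then P = 11/15
P(gold from Box B) = 103/165 ≈ 0.6242.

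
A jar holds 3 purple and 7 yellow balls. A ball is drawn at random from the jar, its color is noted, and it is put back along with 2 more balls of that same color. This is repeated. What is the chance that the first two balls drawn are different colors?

Either yellow then purple, or purple then yellow; after the first draw the total is 12.
P = (7/10)·(3/12) + (3/10)·(7/12) = 7/20 ≈ 0.3500.

7/20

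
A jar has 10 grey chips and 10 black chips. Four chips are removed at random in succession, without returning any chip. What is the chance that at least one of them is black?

Use the complement: P(at least one black) = 1 − P(no black).
P(none) = C(10,4)/C(20,4) = 210/4845.
So P = 1 − 210/4845 = 309/323 ≈ 0.9567.

309/323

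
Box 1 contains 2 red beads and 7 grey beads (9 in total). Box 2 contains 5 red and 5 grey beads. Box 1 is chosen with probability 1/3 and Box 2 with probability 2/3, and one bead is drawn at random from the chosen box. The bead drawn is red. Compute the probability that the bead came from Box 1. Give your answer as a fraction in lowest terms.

P(red | Box 1) = 2/9; P(red | Box 2) = 1/2.
P(red) = 1/3·2/9 + 2/3·1/2 = 11/27.
By Bayes' rule, P(Box 1 | red) = 2/27 / 11/27 = 2/11 ≈ 0.1818.

2/11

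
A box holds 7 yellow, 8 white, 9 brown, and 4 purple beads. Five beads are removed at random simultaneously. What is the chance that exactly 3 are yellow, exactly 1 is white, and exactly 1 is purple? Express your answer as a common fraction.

4/351

Unordered draws without replacement: count favorable combinations over C(28,5).
Favorable = C(7,3) · C(8,1) · C(9,0) · C(4,1) = 1120; total = C(28,5) = 98280.
P = 1120/98280 = 4/351 ≈ 0.0114.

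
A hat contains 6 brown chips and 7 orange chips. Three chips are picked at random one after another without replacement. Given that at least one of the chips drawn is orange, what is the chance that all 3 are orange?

P(all 3 orange) = C(7,3)/C(13,3) = 35/286; P(at least one orange) = 1 − C(6,3)/C(13,3) = 133/143.
Since 'all 3 orange' ⊆ 'at least one orange', P(all 3 | at least one) = 35/286 / 133/143 = 5/38 ≈ 0.1316.

5/38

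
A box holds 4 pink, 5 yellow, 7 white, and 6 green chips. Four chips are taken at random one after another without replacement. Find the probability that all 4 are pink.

1/7315

Unordered draws without replacement: count favorable combinations over C(22,4).
Favorable = C(4,4) · C(5,0) · C(7,0) · C(6,0) = 1; total = C(22,4) = 7315.
P = 1/7315 = 1/7315 ≈ 0.0001.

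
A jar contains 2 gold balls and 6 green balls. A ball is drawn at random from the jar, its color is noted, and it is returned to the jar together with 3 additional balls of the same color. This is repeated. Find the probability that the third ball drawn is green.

3/4

Sum over the four possibilities for the first two draws (green/not-green each), tracking how the green count and total change by +3 per draw.
P(third is green) = 3/4 ≈ 0.7500. (In a Pólya urn every draw has the same marginal probability 6/8.)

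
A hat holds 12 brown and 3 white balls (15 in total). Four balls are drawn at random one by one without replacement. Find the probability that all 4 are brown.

Unordered draws without replacement: count favorable combinations over C(15,4).
Favorable = C(12,4) · C(3,0) = 495; total = C(15,4) = 1365.
P = 495/1365 = 33/91 ≈ 0.3626.

33/91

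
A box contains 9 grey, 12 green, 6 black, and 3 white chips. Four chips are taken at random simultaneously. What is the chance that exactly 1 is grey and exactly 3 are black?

Unordered draws without replacement: count favorable combinations over C(30,4).
Favorable = C(9,1) · C(12,0) · C(6,3) · C(3,0) = 180; total = C(30,4) = 27405.
P = 180/27405 = 4/609 ≈ 0.0066.

4/609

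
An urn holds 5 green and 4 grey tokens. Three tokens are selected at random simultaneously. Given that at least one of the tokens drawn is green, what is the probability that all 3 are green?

P(all 3 green) = C(5,3)/C(9,3) = 5/42; P(at least one green) = 1 − C(4,3)/C(9,3) = 20/21.
Since 'all 3 green' ⊆ 'at least one green', P(all 3 | at least one) = 5/42 / 20/21 = 1/8 ≈ 0.1250.

1/8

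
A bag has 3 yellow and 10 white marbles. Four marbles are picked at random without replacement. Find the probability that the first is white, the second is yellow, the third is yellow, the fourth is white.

Multiply the conditional probability of each draw in order, without replacement, so each draw removes one from its color and from the total.
P = (10/13) · (3/12) · (2/11) · (9/10) = 9/286 ≈ 0.0315.

9/286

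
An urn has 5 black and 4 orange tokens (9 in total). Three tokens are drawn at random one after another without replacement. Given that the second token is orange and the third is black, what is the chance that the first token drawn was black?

P(first=black and the second token is orange and the third is black) = (5/9)·(4/8)·(4/7) = 10/63.
P(E) = Σ over first color = 10/63 + 5/42 = 5/18.
By Bayes, P(first=black | E) = 10/63 / 5/18 = 4/7 ≈ 0.5714.

4/7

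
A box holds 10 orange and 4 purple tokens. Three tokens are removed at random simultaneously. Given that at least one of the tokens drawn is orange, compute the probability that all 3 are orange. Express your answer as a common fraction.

1/3

P(all 3 orange) = C(10,3)/C(14,3) = 30/91; P(at least one orange) = 1 − C(4,3)/C(14,3) = 90/91.
Since 'all 3 orange' ⊆ 'at least one orange', P(all 3 | at least one) = 30/91 / 90/91 = 1/3 ≈ 0.3333.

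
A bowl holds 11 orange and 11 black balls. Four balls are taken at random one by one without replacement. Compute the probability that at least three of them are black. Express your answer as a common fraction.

39/133

Sum the hypergeometric tail for j = 3,…,4 black balls.
Favorable = C(11,3)·C(11,1) + C(11,4)·C(11,0) = 2145; total = C(22,4) = 7315.
P = 2145/7315 = 39/133 ≈ 0.2932.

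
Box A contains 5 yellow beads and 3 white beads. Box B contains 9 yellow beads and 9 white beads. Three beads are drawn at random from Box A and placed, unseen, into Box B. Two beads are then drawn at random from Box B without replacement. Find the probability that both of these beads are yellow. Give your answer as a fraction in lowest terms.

Condition on how many of the transferred beads are yellow (from Box A: 5 yellow of 8; then Box B has 21 total).
  0 yellow: C(5,0)C(3,3)/C(8,3) = 1/56; then P = C(9,2)/C(21,2) = 6/35
  1 yellow: C(5,1)C(3,2)/C(8,3) = 15/56; then P = C(10,2)/C(21,2) = 3/14
  2 yellow: C(5,2)C(3,1)/C(8,3) = 15/28; then P = C(11,2)/C(21,2) = 11/42
  3 yellow: C(5,3)C(3,0)/C(8,3) = 5/28; then P = C(12,2)/C(21,2) = 11/35
P(both yellow) = 1007/3920 ≈ 0.2569.

1007/3920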